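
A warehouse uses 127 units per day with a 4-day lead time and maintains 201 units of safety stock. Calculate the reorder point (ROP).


Formula: ROP = (Daily Demand * Lead Time) + Safety Stock
Demand during lead time = 127 * 4 = 508 units
ROP = 508 + 201 = 709 units

709 units


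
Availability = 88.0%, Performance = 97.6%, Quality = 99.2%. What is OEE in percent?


Formula: OEE = Availability * Performance * Quality / 10000
A * P = 88.0% * 97.6% / 100 = 85.89%
OEE = 85.89% * 99.2% / 100 = 85.2%

85.2%


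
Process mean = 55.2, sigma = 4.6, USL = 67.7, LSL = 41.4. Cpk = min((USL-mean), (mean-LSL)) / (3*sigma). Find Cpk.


Cpu = (67.7 - 55.2) / (3 * 4.6) = 0.91
Cpl = (55.2 - 41.4) / (3 * 4.6) = 1.0
Cpk = min(0.91, 1.0) = 0.91

0.91


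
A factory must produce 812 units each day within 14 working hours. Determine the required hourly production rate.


Formula: Production Rate = Daily Demand / Available Hours
Rate = 812 units/day / 14 hours/day
Rate = 58.0 units/hour

58.0 units/hour


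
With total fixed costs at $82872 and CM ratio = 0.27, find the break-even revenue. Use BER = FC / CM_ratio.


Formula: BER = Fixed Costs / Contribution Margin Ratio
BER = $82872 / 0.27
BER = $306933.33 (to the nearest cent)

$306933.33


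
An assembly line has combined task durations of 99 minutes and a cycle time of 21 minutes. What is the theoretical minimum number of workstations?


Formula: N_min = ceil(Sum of Task Times / Cycle Time)
N_min = ceil(99 min / 21 min) = ceil(4.7143)
N_min = 5 stations

5


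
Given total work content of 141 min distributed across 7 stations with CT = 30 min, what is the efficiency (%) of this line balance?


Formula: Efficiency = Sum of Task Times / (N_stations * CT) * 100
Total station capacity = 7 stations * 30 min = 210 min
Efficiency = 141 / 210 * 100 = 67.1%

67.1%


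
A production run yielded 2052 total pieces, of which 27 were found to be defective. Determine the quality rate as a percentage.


Formula: Quality Rate = Good Pieces / Total Pieces * 100
Good pieces = 2052 - 27 = 2025
QR = 2025 / 2052 * 100 = 98.7%

98.7%


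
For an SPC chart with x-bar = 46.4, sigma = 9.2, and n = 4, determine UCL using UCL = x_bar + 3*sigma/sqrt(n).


UCL = 46.4 + 3 * 9.2 / sqrt(4)

60.2


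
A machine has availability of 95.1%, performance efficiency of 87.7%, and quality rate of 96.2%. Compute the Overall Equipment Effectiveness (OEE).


Formula: OEE = Availability * Performance * Quality / 10000
A * P = 95.1% * 87.7% / 100 = 83.4%
OEE = 83.4% * 96.2% / 100 = 80.2%

80.2%


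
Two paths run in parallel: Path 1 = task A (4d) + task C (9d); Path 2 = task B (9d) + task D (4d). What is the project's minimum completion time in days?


Path 1 = 4 + 9 = 13 days
Path 2 = 9 + 4 = 13 days
Duration = max(13, 13) = 13 days

13 days


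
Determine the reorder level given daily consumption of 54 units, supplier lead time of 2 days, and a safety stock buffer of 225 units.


Formula: ROP = (Daily Demand * Lead Time) + Safety Stock
Demand during lead time = 54 * 2 = 108 units
ROP = 108 + 225 = 333 units

333 units


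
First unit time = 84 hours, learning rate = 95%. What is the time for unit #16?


Formula: T_n = T_1 * (learning_rate)^(log2(n)) where learning_rate = rate/100
Doublings = log2(16) = 4
T_n = 84 * 0.95^4
T_n = 84 * 0.8145 = 68.4 hours

68.4 hours


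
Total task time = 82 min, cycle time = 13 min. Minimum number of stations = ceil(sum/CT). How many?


Formula: N_min = ceil(Sum of Task Times / Cycle Time)
N_min = ceil(82 min / 13 min) = ceil(6.3077)
N_min = 7 stations

7


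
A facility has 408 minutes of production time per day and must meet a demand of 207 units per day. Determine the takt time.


Formula: Takt Time = Available Production Time / Customer Demand
Takt = 408 min/day / 207 units/day
Takt = 1.97 min/unit

1.97 min/unit


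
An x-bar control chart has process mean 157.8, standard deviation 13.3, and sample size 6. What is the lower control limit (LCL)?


LCL = 157.8 - 3 * 13.3 / sqrt(6)

141.51


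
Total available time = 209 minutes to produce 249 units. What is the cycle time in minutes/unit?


Formula: CT = Available Time / Number of Units
CT = 209 min / 249 units
CT = 0.84 min/unit

0.84 min/unit


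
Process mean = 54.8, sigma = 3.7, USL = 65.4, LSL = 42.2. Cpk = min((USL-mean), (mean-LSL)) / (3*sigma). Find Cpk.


Cpu = (65.4 - 54.8) / (3 * 3.7) = 0.95
Cpl = (54.8 - 42.2) / (3 * 3.7) = 1.14
Cpk = min(0.95, 1.14) = 0.95

0.95


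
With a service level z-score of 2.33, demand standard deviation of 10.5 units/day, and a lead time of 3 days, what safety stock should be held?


Formula: SS = z * sigma_d * sqrt(LT)
sqrt(LT) = sqrt(3) = 1.7321
SS = 2.33 * 10.5 * 1.7321
SS = 42.4 units

42.4 units


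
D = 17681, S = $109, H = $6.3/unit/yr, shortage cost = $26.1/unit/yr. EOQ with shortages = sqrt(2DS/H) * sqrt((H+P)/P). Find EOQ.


Formula: EOQ* = sqrt(2DS/H) * sqrt((H+P)/P)
Base EOQ = sqrt(2*17681*109/6.3) = 782.19 units
Correction = sqrt((6.3+26.1)/26.1) = 1.11417
EOQ* = 782.19 * 1.11417 = 871.5 units

871.5 units


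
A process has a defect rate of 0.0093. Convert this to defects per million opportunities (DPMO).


DPMO = defect_rate * 1000000 = 0.0093 * 1000000

9300


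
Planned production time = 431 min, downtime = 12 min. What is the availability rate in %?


Formula: Availability = (Planned Time - Downtime) / Planned Time * 100
Uptime = 431 - 12 = 419 min
Availability = 419 / 431 * 100 = 97.2%

97.2%


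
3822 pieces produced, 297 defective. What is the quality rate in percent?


Formula: Quality Rate = Good Pieces / Total Pieces * 100
Good pieces = 3822 - 297 = 3525
QR = 3525 / 3822 * 100 = 92.2%

92.2%


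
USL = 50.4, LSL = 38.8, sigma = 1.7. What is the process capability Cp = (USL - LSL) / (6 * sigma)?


Cp = (50.4 - 38.8) / (6 * 1.7)

1.14


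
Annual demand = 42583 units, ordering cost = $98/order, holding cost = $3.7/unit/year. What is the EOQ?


Formula: EOQ = sqrt(2 * D * S / H)
Numerator: 2 * 42583 * 98 = 8346268
2DS/H = 8346268 / 3.7 = 2255748.1
EOQ = sqrt(2255748.1) = 1501.9 units

1501.9 units


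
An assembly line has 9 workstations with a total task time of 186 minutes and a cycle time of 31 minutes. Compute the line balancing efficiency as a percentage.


Formula: Efficiency = Sum of Task Times / (N_stations * CT) * 100
Total station capacity = 9 stations * 31 min = 279 min
Efficiency = 186 / 279 * 100 = 66.7%

66.7%


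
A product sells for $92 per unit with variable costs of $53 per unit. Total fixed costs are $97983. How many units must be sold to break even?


Formula: BEQ = Fixed Costs / (Price - Variable Cost)
Contribution margin = $92 - $53 = $39/unit
BEQ = ceil($97983 / $39/unit) = ceil(2512.38) = 2513 units

2513 units


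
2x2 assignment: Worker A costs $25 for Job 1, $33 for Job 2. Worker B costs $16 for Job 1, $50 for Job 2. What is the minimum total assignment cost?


Option 1: A->1 + B->2 = $25 + $50 = $75
Option 2: A->2 + B->1 = $33 + $16 = $49
Min cost = min($75, $49) = $49

$49


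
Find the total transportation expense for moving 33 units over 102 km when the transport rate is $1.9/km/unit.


TC = dist * cost * units = 102 * 1.9 * 33 = $6395.40

$6395.40


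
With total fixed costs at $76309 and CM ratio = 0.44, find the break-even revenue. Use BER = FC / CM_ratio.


Formula: BER = Fixed Costs / Contribution Margin Ratio
BER = $76309 / 0.44
BER = $173429.55 (to the nearest cent)

$173429.55


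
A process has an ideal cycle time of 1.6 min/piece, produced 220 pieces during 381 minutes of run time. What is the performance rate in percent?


Formula: Performance = (Ideal CT * Total Count) / Run Time * 100
Ideal output time = 1.6 * 220 = 352.0 min
Performance = 352.0 / 381 * 100 = 92.4%

92.4%


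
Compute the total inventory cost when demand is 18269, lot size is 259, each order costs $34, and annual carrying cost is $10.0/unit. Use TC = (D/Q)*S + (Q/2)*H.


TC = 18269/259 * 34 + 259/2 * 10.0

$3693.25


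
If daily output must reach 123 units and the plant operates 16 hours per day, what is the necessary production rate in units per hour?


Formula: Production Rate = Daily Demand / Available Hours
Rate = 123 units/day / 16 hours/day
Rate = 7.7 units/hour

7.7 units/hour


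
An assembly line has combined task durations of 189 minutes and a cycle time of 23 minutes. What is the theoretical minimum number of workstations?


Formula: N_min = ceil(Sum of Task Times / Cycle Time)
N_min = ceil(189 min / 23 min) = ceil(8.2174)
N_min = 9 stations

9


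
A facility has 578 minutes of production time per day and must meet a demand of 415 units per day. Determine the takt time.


Formula: Takt Time = Available Production Time / Customer Demand
Takt = 578 min/day / 415 units/day
Takt = 1.39 min/unit

1.39 min/unit


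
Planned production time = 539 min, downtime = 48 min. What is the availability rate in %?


Formula: Availability = (Planned Time - Downtime) / Planned Time * 100
Uptime = 539 - 48 = 491 min
Availability = 491 / 539 * 100 = 91.1%

91.1%


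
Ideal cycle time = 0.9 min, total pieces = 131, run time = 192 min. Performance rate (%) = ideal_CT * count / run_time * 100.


Formula: Performance = (Ideal CT * Total Count) / Run Time * 100
Ideal output time = 0.9 * 131 = 117.9 min
Performance = 117.9 / 192 * 100 = 61.4%

61.4%


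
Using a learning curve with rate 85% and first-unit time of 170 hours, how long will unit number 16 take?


Formula: T_n = T_1 * (learning_rate)^(log2(n)) where learning_rate = rate/100
Doublings = log2(16) = 4
T_n = 170 * 0.85^4
T_n = 170 * 0.522 = 88.7 hours

88.7 hours


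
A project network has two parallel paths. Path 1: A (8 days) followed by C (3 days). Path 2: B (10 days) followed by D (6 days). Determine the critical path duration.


Path 1 = 8 + 3 = 11 days
Path 2 = 10 + 6 = 16 days
Duration = max(11, 16) = 16 days

16 days


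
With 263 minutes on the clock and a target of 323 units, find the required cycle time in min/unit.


Formula: CT = Available Time / Number of Units
CT = 263 min / 323 units
CT = 0.81 min/unit

0.81 min/unit


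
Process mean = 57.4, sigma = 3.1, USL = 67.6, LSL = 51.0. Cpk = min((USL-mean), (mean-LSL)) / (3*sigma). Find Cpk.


Cpu = (67.6 - 57.4) / (3 * 3.1) = 1.1
Cpl = (57.4 - 51.0) / (3 * 3.1) = 0.69
Cpk = min(1.1, 0.69) = 0.69

0.69


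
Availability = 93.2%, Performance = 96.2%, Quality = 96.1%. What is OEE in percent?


Formula: OEE = Availability * Performance * Quality / 10000
A * P = 93.2% * 96.2% / 100 = 89.66%
OEE = 89.66% * 96.1% / 100 = 86.2%

86.2%


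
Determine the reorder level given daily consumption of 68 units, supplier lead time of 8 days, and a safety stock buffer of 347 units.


Formula: ROP = (Daily Demand * Lead Time) + Safety Stock
Demand during lead time = 68 * 8 = 544 units
ROP = 544 + 347 = 891 units

891 units


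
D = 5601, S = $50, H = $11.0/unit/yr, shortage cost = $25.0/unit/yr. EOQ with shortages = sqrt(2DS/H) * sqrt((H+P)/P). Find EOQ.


Formula: EOQ* = sqrt(2DS/H) * sqrt((H+P)/P)
Base EOQ = sqrt(2*5601*50/11.0) = 225.65 units
Correction = sqrt((11.0+25.0)/25.0) = 1.2
EOQ* = 225.65 * 1.2 = 270.8 units

270.8 units


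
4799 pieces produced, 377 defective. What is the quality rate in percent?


Formula: Quality Rate = Good Pieces / Total Pieces * 100
Good pieces = 4799 - 377 = 4422
QR = 4422 / 4799 * 100 = 92.1%

92.1%


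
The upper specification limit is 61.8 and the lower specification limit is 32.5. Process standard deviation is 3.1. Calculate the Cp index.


Cp = (61.8 - 32.5) / (6 * 3.1)

1.58


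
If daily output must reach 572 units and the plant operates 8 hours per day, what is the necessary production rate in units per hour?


Formula: Production Rate = Daily Demand / Available Hours
Rate = 572 units/day / 8 hours/day
Rate = 71.5 units/hour

71.5 units/hour


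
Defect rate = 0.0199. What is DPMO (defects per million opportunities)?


DPMO = defect_rate * 1000000 = 0.0199 * 1000000

19900


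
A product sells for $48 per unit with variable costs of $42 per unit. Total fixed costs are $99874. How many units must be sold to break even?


Formula: BEQ = Fixed Costs / (Price - Variable Cost)
Contribution margin = $48 - $42 = $6/unit
BEQ = ceil($99874 / $6/unit) = ceil(16645.67) = 16646 units

16646 units


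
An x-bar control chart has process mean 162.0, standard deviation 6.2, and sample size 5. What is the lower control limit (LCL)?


LCL = 162.0 - 3 * 6.2 / sqrt(5)

153.68


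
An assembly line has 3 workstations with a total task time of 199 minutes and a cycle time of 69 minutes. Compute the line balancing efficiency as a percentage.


Formula: Efficiency = Sum of Task Times / (N_stations * CT) * 100
Total station capacity = 3 stations * 69 min = 207 min
Efficiency = 199 / 207 * 100 = 96.1%

96.1%


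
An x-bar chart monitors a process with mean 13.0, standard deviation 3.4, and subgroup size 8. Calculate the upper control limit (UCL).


UCL = 13.0 + 3 * 3.4 / sqrt(8)

16.61


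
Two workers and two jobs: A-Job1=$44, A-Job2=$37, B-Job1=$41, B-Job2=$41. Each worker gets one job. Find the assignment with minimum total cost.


Option 1: A->1 + B->2 = $44 + $41 = $85
Option 2: A->2 + B->1 = $37 + $41 = $78
Min cost = min($85, $78) = $78

$78


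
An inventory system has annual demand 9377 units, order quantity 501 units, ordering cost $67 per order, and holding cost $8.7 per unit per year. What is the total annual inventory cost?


TC = 9377/501 * 67 + 501/2 * 8.7

$3433.36


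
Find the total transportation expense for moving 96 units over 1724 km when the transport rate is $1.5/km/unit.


TC = dist * cost * units = 1724 * 1.5 * 96 = $248256.00

$248256.00


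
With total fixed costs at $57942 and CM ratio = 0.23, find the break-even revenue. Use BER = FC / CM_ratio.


Formula: BER = Fixed Costs / Contribution Margin Ratio
BER = $57942 / 0.23
BER = $251921.74 (to the nearest cent)

$251921.74


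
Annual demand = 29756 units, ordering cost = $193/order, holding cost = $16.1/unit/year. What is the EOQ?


Formula: EOQ = sqrt(2 * D * S / H)
Numerator: 2 * 29756 * 193 = 11485816
2DS/H = 11485816 / 16.1 = 713404.7
EOQ = sqrt(713404.7) = 844.6 units

844.6 units


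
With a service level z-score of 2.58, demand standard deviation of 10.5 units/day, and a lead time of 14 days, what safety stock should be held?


Formula: SS = z * sigma_d * sqrt(LT)
sqrt(LT) = sqrt(14) = 3.7417
SS = 2.58 * 10.5 * 3.7417
SS = 101.4 units

101.4 units


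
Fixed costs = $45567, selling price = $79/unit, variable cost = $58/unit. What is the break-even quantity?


Formula: BEQ = Fixed Costs / (Price - Variable Cost)
Contribution margin = $79 - $58 = $21/unit
BEQ = ceil($45567 / $21/unit) = ceil(2169.86) = 2170 units

2170 units


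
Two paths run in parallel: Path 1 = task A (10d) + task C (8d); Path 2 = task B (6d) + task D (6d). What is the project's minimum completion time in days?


Path 1 = 10 + 8 = 18 days
Path 2 = 6 + 6 = 12 days
Duration = max(18, 12) = 18 days

18 days


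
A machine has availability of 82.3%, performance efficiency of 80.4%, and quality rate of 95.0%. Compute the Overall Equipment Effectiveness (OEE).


Formula: OEE = Availability * Performance * Quality / 10000
A * P = 82.3% * 80.4% / 100 = 66.17%
OEE = 66.17% * 95.0% / 100 = 62.9%

62.9%


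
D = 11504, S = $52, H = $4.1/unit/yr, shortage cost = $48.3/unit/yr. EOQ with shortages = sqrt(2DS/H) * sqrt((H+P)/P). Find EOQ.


Formula: EOQ* = sqrt(2DS/H) * sqrt((H+P)/P)
Base EOQ = sqrt(2*11504*52/4.1) = 540.19 units
Correction = sqrt((4.1+48.3)/48.3) = 1.04158
EOQ* = 540.19 * 1.04158 = 562.7 units

562.7 units


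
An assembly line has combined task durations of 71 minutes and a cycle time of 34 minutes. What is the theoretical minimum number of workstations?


Formula: N_min = ceil(Sum of Task Times / Cycle Time)
N_min = ceil(71 min / 34 min) = ceil(2.0882)
N_min = 3 stations

3


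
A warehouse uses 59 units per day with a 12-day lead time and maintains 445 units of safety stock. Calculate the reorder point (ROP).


Formula: ROP = (Daily Demand * Lead Time) + Safety Stock
Demand during lead time = 59 * 12 = 708 units
ROP = 708 + 445 = 1153 units

1153 units


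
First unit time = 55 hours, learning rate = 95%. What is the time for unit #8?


Formula: T_n = T_1 * (learning_rate)^(log2(n)) where learning_rate = rate/100
Doublings = log2(8) = 3
T_n = 55 * 0.95^3
T_n = 55 * 0.8574 = 47.2 hours

47.2 hours


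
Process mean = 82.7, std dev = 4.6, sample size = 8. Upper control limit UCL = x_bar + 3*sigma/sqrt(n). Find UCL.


UCL = 82.7 + 3 * 4.6 / sqrt(8)

87.58


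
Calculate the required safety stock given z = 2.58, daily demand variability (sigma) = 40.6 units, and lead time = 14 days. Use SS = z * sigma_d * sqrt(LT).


Formula: SS = z * sigma_d * sqrt(LT)
sqrt(LT) = sqrt(14) = 3.7417
SS = 2.58 * 40.6 * 3.7417
SS = 391.9 units

391.9 units


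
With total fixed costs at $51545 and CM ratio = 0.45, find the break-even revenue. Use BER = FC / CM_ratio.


Formula: BER = Fixed Costs / Contribution Margin Ratio
BER = $51545 / 0.45
BER = $114544.44 (to the nearest cent)

$114544.44


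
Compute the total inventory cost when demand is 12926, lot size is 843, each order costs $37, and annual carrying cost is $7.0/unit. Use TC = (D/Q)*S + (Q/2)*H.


TC = 12926/843 * 37 + 843/2 * 7.0

$3517.83


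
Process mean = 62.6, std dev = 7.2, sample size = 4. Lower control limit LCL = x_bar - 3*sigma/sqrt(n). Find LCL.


LCL = 62.6 - 3 * 7.2 / sqrt(4)

51.8


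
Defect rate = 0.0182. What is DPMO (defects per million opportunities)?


DPMO = defect_rate * 1000000 = 0.0182 * 1000000

18200


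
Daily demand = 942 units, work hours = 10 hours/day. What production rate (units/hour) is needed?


Formula: Production Rate = Daily Demand / Available Hours
Rate = 942 units/day / 10 hours/day
Rate = 94.2 units/hour

94.2 units/hour


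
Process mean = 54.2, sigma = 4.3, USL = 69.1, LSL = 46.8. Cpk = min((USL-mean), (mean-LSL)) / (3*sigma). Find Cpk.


Cpu = (69.1 - 54.2) / (3 * 4.3) = 1.16
Cpl = (54.2 - 46.8) / (3 * 4.3) = 0.57
Cpk = min(1.16, 0.57) = 0.57

0.57


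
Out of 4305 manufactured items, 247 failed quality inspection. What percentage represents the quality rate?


Formula: Quality Rate = Good Pieces / Total Pieces * 100
Good pieces = 4305 - 247 = 4058
QR = 4058 / 4305 * 100 = 94.3%

94.3%


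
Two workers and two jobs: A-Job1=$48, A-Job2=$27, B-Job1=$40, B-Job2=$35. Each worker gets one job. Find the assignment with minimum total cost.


Option 1: A->1 + B->2 = $48 + $35 = $83
Option 2: A->2 + B->1 = $27 + $40 = $67
Min cost = min($83, $67) = $67

$67


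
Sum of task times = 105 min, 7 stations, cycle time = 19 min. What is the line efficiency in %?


Formula: Efficiency = Sum of Task Times / (N_stations * CT) * 100
Total station capacity = 7 stations * 19 min = 133 min
Efficiency = 105 / 133 * 100 = 78.9%

78.9%


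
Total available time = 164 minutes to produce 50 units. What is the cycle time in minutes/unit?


Formula: CT = Available Time / Number of Units
CT = 164 min / 50 units
CT = 3.28 min/unit

3.28 min/unit


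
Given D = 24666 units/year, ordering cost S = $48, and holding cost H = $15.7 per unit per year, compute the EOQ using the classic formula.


Formula: EOQ = sqrt(2 * D * S / H)
Numerator: 2 * 24666 * 48 = 2367936
2DS/H = 2367936 / 15.7 = 150823.9
EOQ = sqrt(150823.9) = 388.4 units

388.4 units


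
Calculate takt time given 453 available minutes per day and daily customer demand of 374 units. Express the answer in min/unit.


Formula: Takt Time = Available Production Time / Customer Demand
Takt = 453 min/day / 374 units/day
Takt = 1.21 min/unit

1.21 min/unit


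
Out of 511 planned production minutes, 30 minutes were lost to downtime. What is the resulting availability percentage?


Formula: Availability = (Planned Time - Downtime) / Planned Time * 100
Uptime = 511 - 30 = 481 min
Availability = 481 / 511 * 100 = 94.1%

94.1%


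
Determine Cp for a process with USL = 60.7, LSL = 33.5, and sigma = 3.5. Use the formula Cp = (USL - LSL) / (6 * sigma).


Cp = (60.7 - 33.5) / (6 * 3.5)

1.3


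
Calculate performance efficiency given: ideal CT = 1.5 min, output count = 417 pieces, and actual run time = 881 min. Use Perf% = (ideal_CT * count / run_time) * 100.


Formula: Performance = (Ideal CT * Total Count) / Run Time * 100
Ideal output time = 1.5 * 417 = 625.5 min
Performance = 625.5 / 881 * 100 = 71.0%

71.0%


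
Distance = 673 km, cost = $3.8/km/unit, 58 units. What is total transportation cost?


TC = dist * cost * units = 673 * 3.8 * 58 = $148329.20

$148329.20


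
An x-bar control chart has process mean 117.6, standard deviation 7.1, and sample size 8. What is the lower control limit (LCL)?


LCL = 117.6 - 3 * 7.1 / sqrt(8)

110.07


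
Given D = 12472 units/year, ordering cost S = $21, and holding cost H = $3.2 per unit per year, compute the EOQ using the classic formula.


Formula: EOQ = sqrt(2 * D * S / H)
Numerator: 2 * 12472 * 21 = 523824
2DS/H = 523824 / 3.2 = 163695.0
EOQ = sqrt(163695.0) = 404.6 units

404.6 units


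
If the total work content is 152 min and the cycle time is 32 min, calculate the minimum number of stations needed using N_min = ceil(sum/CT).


Formula: N_min = ceil(Sum of Task Times / Cycle Time)
N_min = ceil(152 min / 32 min) = ceil(4.75)
N_min = 5 stations

5


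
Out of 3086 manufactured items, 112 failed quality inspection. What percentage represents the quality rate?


Formula: Quality Rate = Good Pieces / Total Pieces * 100
Good pieces = 3086 - 112 = 2974
QR = 2974 / 3086 * 100 = 96.4%

96.4%


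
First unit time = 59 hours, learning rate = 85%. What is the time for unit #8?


Formula: T_n = T_1 * (learning_rate)^(log2(n)) where learning_rate = rate/100
Doublings = log2(8) = 3
T_n = 59 * 0.85^3
T_n = 59 * 0.6141 = 36.2 hours

36.2 hours


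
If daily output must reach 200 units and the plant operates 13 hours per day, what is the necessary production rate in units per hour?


Formula: Production Rate = Daily Demand / Available Hours
Rate = 200 units/day / 13 hours/day
Rate = 15.4 units/hour

15.4 units/hour


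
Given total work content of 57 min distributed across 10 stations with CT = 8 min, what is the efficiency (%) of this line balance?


Formula: Efficiency = Sum of Task Times / (N_stations * CT) * 100
Total station capacity = 10 stations * 8 min = 80 min
Efficiency = 57 / 80 * 100 = 71.3%

71.3%


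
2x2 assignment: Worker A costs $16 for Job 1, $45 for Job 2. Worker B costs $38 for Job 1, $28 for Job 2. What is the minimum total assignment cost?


Option 1: A->1 + B->2 = $16 + $28 = $44
Option 2: A->2 + B->1 = $45 + $38 = $83
Min cost = min($44, $83) = $44

$44


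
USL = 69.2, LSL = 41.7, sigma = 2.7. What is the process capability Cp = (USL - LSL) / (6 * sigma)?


Cp = (69.2 - 41.7) / (6 * 2.7)

1.7


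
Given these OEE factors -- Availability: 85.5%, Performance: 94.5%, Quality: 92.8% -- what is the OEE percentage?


Formula: OEE = Availability * Performance * Quality / 10000
A * P = 85.5% * 94.5% / 100 = 80.8%
OEE = 80.8% * 92.8% / 100 = 75.0%

75.0%


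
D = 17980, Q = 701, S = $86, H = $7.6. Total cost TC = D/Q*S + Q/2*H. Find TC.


TC = 17980/701 * 86 + 701/2 * 7.6

$4869.62


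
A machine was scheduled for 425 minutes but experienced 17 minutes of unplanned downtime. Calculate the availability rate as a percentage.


Formula: Availability = (Planned Time - Downtime) / Planned Time * 100
Uptime = 425 - 17 = 408 min
Availability = 408 / 425 * 100 = 96.0%

96.0%


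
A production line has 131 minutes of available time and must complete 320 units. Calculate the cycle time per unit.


Formula: CT = Available Time / Number of Units
CT = 131 min / 320 units
CT = 0.41 min/unit

0.41 min/unit


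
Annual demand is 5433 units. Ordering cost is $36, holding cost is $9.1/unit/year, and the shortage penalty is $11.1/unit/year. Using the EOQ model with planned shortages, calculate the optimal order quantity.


Formula: EOQ* = sqrt(2DS/H) * sqrt((H+P)/P)
Base EOQ = sqrt(2*5433*36/9.1) = 207.33 units
Correction = sqrt((9.1+11.1)/11.1) = 1.34901
EOQ* = 207.33 * 1.34901 = 279.7 units

279.7 units


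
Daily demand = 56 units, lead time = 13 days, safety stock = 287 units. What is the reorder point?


Formula: ROP = (Daily Demand * Lead Time) + Safety Stock
Demand during lead time = 56 * 13 = 728 units
ROP = 728 + 287 = 1015 units

1015 units


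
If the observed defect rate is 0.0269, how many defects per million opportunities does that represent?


DPMO = defect_rate * 1000000 = 0.0269 * 1000000

26900


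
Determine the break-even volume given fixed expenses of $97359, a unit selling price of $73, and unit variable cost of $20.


Formula: BEQ = Fixed Costs / (Price - Variable Cost)
Contribution margin = $73 - $20 = $53/unit
BEQ = ceil($97359 / $53/unit) = ceil(1836.96) = 1837 units

1837 units


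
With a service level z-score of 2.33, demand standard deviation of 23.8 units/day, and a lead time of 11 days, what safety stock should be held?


Formula: SS = z * sigma_d * sqrt(LT)
sqrt(LT) = sqrt(11) = 3.3166
SS = 2.33 * 23.8 * 3.3166
SS = 183.9 units

183.9 units


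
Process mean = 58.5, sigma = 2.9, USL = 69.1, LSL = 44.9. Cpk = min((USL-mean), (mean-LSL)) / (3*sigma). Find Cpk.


Cpu = (69.1 - 58.5) / (3 * 2.9) = 1.22
Cpl = (58.5 - 44.9) / (3 * 2.9) = 1.56
Cpk = min(1.22, 1.56) = 1.22

1.22


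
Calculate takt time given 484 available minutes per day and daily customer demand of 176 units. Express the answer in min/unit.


Formula: Takt Time = Available Production Time / Customer Demand
Takt = 484 min/day / 176 units/day
Takt = 2.75 min/unit

2.75 min/unit


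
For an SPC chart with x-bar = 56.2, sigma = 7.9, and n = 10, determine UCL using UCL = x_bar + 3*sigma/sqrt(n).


UCL = 56.2 + 3 * 7.9 / sqrt(10)

63.69


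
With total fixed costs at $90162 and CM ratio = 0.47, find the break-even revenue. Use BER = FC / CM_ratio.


Formula: BER = Fixed Costs / Contribution Margin Ratio
BER = $90162 / 0.47
BER = $191834.04 (to the nearest cent)

$191834.04


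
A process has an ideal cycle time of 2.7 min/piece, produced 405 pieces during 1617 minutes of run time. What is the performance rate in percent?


Formula: Performance = (Ideal CT * Total Count) / Run Time * 100
Ideal output time = 2.7 * 405 = 1093.5 min
Performance = 1093.5 / 1617 * 100 = 67.6%

67.6%


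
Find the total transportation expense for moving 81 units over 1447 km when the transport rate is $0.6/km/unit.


TC = dist * cost * units = 1447 * 0.6 * 81 = $70324.20

$70324.20


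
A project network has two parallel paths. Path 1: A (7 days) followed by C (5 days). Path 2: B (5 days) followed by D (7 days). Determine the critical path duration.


Path 1 = 7 + 5 = 12 days
Path 2 = 5 + 7 = 12 days
Duration = max(12, 12) = 12 days

12 days


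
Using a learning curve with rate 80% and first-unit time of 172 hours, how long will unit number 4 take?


Formula: T_n = T_1 * (learning_rate)^(log2(n)) where learning_rate = rate/100
Doublings = log2(4) = 2
T_n = 172 * 0.8^2
T_n = 172 * 0.64 = 110.1 hours

110.1 hours


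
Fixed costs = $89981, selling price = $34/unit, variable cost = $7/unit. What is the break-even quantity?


Formula: BEQ = Fixed Costs / (Price - Variable Cost)
Contribution margin = $34 - $7 = $27/unit
BEQ = ceil($89981 / $27/unit) = ceil(3332.63) = 3333 units

3333 units


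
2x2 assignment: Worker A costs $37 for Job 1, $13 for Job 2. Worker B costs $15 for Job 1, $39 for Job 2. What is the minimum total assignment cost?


Option 1: A->1 + B->2 = $37 + $39 = $76
Option 2: A->2 + B->1 = $13 + $15 = $28
Min cost = min($76, $28) = $28

$28


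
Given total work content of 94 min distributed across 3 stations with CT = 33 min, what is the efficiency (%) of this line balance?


Formula: Efficiency = Sum of Task Times / (N_stations * CT) * 100
Total station capacity = 3 stations * 33 min = 99 min
Efficiency = 94 / 99 * 100 = 94.9%

94.9%


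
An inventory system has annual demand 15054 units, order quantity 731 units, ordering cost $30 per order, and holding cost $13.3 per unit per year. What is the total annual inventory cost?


TC = 15054/731 * 30 + 731/2 * 13.3

$5478.96


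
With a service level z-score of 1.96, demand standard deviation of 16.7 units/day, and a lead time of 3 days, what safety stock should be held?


Formula: SS = z * sigma_d * sqrt(LT)
sqrt(LT) = sqrt(3) = 1.7321
SS = 1.96 * 16.7 * 1.7321
SS = 56.7 units

56.7 units


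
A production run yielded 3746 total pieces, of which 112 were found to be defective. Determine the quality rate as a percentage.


Formula: Quality Rate = Good Pieces / Total Pieces * 100
Good pieces = 3746 - 112 = 3634
QR = 3634 / 3746 * 100 = 97.0%

97.0%


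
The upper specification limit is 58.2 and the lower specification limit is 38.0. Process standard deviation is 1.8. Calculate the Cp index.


Cp = (58.2 - 38.0) / (6 * 1.8)

1.87


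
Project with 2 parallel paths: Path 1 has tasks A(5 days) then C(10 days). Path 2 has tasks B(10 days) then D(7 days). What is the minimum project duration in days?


Path 1 = 5 + 10 = 15 days
Path 2 = 10 + 7 = 17 days
Duration = max(15, 17) = 17 days

17 days


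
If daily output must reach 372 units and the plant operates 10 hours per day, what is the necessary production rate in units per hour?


Formula: Production Rate = Daily Demand / Available Hours
Rate = 372 units/day / 10 hours/day
Rate = 37.2 units/hour

37.2 units/hour


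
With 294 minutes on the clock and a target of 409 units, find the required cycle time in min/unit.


Formula: CT = Available Time / Number of Units
CT = 294 min / 409 units
CT = 0.72 min/unit

0.72 min/unit


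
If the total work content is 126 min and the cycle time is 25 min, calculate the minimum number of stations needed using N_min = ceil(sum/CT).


Formula: N_min = ceil(Sum of Task Times / Cycle Time)
N_min = ceil(126 min / 25 min) = ceil(5.04)
N_min = 6 stations

6


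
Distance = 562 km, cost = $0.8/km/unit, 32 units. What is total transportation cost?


TC = dist * cost * units = 562 * 0.8 * 32 = $14387.20

$14387.20


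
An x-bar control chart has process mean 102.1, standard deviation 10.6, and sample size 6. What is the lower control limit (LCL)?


LCL = 102.1 - 3 * 10.6 / sqrt(6)

89.12


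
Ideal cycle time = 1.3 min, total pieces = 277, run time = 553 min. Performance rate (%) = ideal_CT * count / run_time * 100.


Formula: Performance = (Ideal CT * Total Count) / Run Time * 100
Ideal output time = 1.3 * 277 = 360.1 min
Performance = 360.1 / 553 * 100 = 65.1%

65.1%


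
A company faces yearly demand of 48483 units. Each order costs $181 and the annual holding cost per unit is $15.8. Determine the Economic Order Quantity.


Formula: EOQ = sqrt(2 * D * S / H)
Numerator: 2 * 48483 * 181 = 17550846
2DS/H = 17550846 / 15.8 = 1110813.0
EOQ = sqrt(1110813.0) = 1054.0 units

1054.0 units


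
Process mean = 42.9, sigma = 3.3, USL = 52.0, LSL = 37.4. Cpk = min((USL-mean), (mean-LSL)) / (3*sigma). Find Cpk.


Cpu = (52.0 - 42.9) / (3 * 3.3) = 0.92
Cpl = (42.9 - 37.4) / (3 * 3.3) = 0.56
Cpk = min(0.92, 0.56) = 0.56

0.56


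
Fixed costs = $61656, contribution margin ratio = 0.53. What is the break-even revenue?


Formula: BER = Fixed Costs / Contribution Margin Ratio
BER = $61656 / 0.53
BER = $116332.08 (to the nearest cent)

$116332.08


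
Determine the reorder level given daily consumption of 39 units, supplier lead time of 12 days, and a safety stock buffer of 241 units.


Formula: ROP = (Daily Demand * Lead Time) + Safety Stock
Demand during lead time = 39 * 12 = 468 units
ROP = 468 + 241 = 709 units

709 units


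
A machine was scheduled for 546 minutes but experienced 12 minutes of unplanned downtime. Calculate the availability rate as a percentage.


Formula: Availability = (Planned Time - Downtime) / Planned Time * 100
Uptime = 546 - 12 = 534 min
Availability = 534 / 546 * 100 = 97.8%

97.8%


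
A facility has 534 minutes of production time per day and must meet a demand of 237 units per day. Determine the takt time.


Formula: Takt Time = Available Production Time / Customer Demand
Takt = 534 min/day / 237 units/day
Takt = 2.25 min/unit

2.25 min/unit


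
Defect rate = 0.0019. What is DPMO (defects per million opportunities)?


DPMO = defect_rate * 1000000 = 0.0019 * 1000000

1900


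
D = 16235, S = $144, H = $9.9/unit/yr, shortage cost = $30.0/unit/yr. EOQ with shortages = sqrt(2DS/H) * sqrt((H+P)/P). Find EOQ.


Formula: EOQ* = sqrt(2DS/H) * sqrt((H+P)/P)
Base EOQ = sqrt(2*16235*144/9.9) = 687.23 units
Correction = sqrt((9.9+30.0)/30.0) = 1.15326
EOQ* = 687.23 * 1.15326 = 792.6 units

792.6 units


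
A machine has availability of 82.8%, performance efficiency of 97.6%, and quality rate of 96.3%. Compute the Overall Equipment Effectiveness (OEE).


Formula: OEE = Availability * Performance * Quality / 10000
A * P = 82.8% * 97.6% / 100 = 80.81%
OEE = 80.81% * 96.3% / 100 = 77.8%

77.8%


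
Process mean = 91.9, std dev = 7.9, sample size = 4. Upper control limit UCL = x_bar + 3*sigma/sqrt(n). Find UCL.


UCL = 91.9 + 3 * 7.9 / sqrt(4)

103.75


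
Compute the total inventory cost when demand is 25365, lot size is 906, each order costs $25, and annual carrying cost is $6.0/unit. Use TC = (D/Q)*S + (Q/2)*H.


TC = 25365/906 * 25 + 906/2 * 6.0

$3417.92


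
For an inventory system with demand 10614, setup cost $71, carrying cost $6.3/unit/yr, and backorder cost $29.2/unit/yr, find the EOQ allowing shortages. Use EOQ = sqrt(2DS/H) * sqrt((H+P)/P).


Formula: EOQ* = sqrt(2DS/H) * sqrt((H+P)/P)
Base EOQ = sqrt(2*10614*71/6.3) = 489.12 units
Correction = sqrt((6.3+29.2)/29.2) = 1.10261
EOQ* = 489.12 * 1.10261 = 539.3 units

539.3 units


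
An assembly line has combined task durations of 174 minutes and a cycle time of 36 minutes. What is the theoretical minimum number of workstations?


Formula: N_min = ceil(Sum of Task Times / Cycle Time)
N_min = ceil(174 min / 36 min) = ceil(4.8333)
N_min = 5 stations

5


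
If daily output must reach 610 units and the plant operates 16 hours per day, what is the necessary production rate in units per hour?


Formula: Production Rate = Daily Demand / Available Hours
Rate = 610 units/day / 16 hours/day
Rate = 38.1 units/hour

38.1 units/hour


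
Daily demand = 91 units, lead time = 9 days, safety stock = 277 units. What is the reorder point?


Formula: ROP = (Daily Demand * Lead Time) + Safety Stock
Demand during lead time = 91 * 9 = 819 units
ROP = 819 + 277 = 1096 units

1096 units


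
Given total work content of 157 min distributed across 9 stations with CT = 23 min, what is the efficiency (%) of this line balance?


Formula: Efficiency = Sum of Task Times / (N_stations * CT) * 100
Total station capacity = 9 stations * 23 min = 207 min
Efficiency = 157 / 207 * 100 = 75.8%

75.8%


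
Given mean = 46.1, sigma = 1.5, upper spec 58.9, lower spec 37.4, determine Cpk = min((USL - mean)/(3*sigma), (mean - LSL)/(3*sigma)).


Cpu = (58.9 - 46.1) / (3 * 1.5) = 2.84
Cpl = (46.1 - 37.4) / (3 * 1.5) = 1.93
Cpk = min(2.84, 1.93) = 1.93

1.93


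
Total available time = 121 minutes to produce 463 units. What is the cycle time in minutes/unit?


Formula: CT = Available Time / Number of Units
CT = 121 min / 463 units
CT = 0.26 min/unit

0.26 min/unit


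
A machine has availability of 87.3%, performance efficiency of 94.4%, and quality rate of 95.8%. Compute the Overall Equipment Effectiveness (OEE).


Formula: OEE = Availability * Performance * Quality / 10000
A * P = 87.3% * 94.4% / 100 = 82.41%
OEE = 82.41% * 95.8% / 100 = 78.9%

78.9%


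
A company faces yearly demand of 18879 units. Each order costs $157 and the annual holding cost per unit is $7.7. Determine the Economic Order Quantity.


Formula: EOQ = sqrt(2 * D * S / H)
Numerator: 2 * 18879 * 157 = 5928006
2DS/H = 5928006 / 7.7 = 769870.9
EOQ = sqrt(769870.9) = 877.4 units

877.4 units


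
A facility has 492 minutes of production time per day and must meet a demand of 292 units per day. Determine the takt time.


Formula: Takt Time = Available Production Time / Customer Demand
Takt = 492 min/day / 292 units/day
Takt = 1.68 min/unit

1.68 min/unit


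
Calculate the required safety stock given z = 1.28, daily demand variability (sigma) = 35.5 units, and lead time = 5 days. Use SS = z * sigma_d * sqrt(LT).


Formula: SS = z * sigma_d * sqrt(LT)
sqrt(LT) = sqrt(5) = 2.2361
SS = 1.28 * 35.5 * 2.2361
SS = 101.6 units

101.6 units


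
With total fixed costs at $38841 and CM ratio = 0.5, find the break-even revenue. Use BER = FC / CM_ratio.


Formula: BER = Fixed Costs / Contribution Margin Ratio
BER = $38841 / 0.5
BER = $77682.00 (to the nearest cent)

$77682.00


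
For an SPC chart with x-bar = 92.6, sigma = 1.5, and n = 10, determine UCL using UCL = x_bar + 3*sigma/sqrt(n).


UCL = 92.6 + 3 * 1.5 / sqrt(10)

94.02


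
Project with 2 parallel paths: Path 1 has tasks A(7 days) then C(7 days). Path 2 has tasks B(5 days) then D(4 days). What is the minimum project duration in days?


Path 1 = 7 + 7 = 14 days
Path 2 = 5 + 4 = 9 days
Duration = max(14, 9) = 14 days

14 days


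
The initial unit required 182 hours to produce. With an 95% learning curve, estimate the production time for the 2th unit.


Formula: T_n = T_1 * (learning_rate)^(log2(n)) where learning_rate = rate/100
Doublings = log2(2) = 1
T_n = 182 * 0.95^1
T_n = 182 * 0.95 = 172.9 hours

172.9 hours


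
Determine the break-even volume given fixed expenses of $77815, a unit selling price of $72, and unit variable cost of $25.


Formula: BEQ = Fixed Costs / (Price - Variable Cost)
Contribution margin = $72 - $25 = $47/unit
BEQ = ceil($77815 / $47/unit) = ceil(1655.64) = 1656 units

1656 units


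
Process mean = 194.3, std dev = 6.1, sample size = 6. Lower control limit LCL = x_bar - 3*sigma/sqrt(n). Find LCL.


LCL = 194.3 - 3 * 6.1 / sqrt(6)

186.83


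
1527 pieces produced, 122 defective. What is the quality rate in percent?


Formula: Quality Rate = Good Pieces / Total Pieces * 100
Good pieces = 1527 - 122 = 1405
QR = 1405 / 1527 * 100 = 92.0%

92.0%


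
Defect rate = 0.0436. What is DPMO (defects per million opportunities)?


DPMO = defect_rate * 1000000 = 0.0436 * 1000000

43600


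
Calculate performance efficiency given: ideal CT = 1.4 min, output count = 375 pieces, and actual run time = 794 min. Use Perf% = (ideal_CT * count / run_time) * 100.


Formula: Performance = (Ideal CT * Total Count) / Run Time * 100
Ideal output time = 1.4 * 375 = 525.0 min
Performance = 525.0 / 794 * 100 = 66.1%

66.1%


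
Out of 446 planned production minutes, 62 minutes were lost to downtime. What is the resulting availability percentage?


Formula: Availability = (Planned Time - Downtime) / Planned Time * 100
Uptime = 446 - 62 = 384 min
Availability = 384 / 446 * 100 = 86.1%

86.1%


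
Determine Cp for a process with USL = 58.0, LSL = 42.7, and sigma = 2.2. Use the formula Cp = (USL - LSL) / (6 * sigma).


Cp = (58.0 - 42.7) / (6 * 2.2)

1.16


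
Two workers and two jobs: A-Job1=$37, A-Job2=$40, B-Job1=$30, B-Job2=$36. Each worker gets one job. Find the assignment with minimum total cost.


Option 1: A->1 + B->2 = $37 + $36 = $73
Option 2: A->2 + B->1 = $40 + $30 = $70
Min cost = min($73, $70) = $70

$70
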